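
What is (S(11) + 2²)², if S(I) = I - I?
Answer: 16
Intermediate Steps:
S(I) = 0
(S(11) + 2²)² = (0 + 2²)² = (0 + 4)² = 4² = 16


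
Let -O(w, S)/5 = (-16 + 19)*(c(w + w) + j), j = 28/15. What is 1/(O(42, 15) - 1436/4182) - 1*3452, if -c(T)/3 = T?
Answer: -27079950637/7844714 ≈ -3452.0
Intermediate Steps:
j = 28/15 (j = 28*(1/15) = 28/15 ≈ 1.8667)
c(T) = -3*T
O(w, S) = -28 + 90*w (O(w, S) = -5*(-16 + 19)*(-3*(w + w) + 28/15) = -15*(-6*w + 28/15) = -15*(28/15 - 6*w) = -5*(28/5 - 18*w) = -28 + 90*w)
1/(O(42, 15) - 1436/4182) - 1*3452 = 1/((-28 + 90*42) - 1436/4182) - 1*3452 = 1/((-28 + 3780) - 1436*1/4182) - 3452 = 1/(3752 - 718/2091) - 3452 = 1/(7844714/2091) - 3452 = 2091/7844714 - 3452 = -27079950637/7844714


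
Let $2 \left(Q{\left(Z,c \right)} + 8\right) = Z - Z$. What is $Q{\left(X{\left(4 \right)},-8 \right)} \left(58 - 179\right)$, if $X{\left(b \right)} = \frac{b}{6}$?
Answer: $968$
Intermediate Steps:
$X{\left(b \right)} = \frac{b}{6}$ ($X{\left(b \right)} = b \frac{1}{6} = \frac{b}{6}$)
$Q{\left(Z,c \right)} = -8$ ($Q{\left(Z,c \right)} = -8 + \frac{Z - Z}{2} = -8 + \frac{1}{2} \cdot 0 = -8 + 0 = -8$)
$Q{\left(X{\left(4 \right)},-8 \right)} \left(58 - 179\right) = - 8 \left(58 - 179\right) = \left(-8\right) \left(-121\right) = 968$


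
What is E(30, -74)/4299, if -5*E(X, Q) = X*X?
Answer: -60/1433 ≈ -0.041870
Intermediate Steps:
E(X, Q) = -X²/5 (E(X, Q) = -X*X/5 = -X²/5)
E(30, -74)/4299 = -⅕*30²/4299 = -⅕*900*(1/4299) = -180*1/4299 = -60/1433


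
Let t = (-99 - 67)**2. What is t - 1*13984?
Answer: 13572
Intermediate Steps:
t = 27556 (t = (-166)**2 = 27556)
t - 1*13984 = 27556 - 1*13984 = 27556 - 13984 = 13572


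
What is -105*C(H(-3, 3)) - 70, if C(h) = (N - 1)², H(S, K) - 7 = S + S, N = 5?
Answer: -1750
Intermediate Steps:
H(S, K) = 7 + 2*S (H(S, K) = 7 + (S + S) = 7 + 2*S)
C(h) = 16 (C(h) = (5 - 1)² = 4² = 16)
-105*C(H(-3, 3)) - 70 = -105*16 - 70 = -1680 - 70 = -1750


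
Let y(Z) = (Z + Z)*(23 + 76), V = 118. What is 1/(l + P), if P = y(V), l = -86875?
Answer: -1/63511 ≈ -1.5745e-5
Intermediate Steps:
y(Z) = 198*Z (y(Z) = (2*Z)*99 = 198*Z)
P = 23364 (P = 198*118 = 23364)
1/(l + P) = 1/(-86875 + 23364) = 1/(-63511) = -1/63511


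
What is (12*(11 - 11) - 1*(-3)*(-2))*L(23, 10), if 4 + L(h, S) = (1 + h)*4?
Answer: -552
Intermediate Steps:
L(h, S) = 4*h (L(h, S) = -4 + (1 + h)*4 = -4 + (4 + 4*h) = 4*h)
(12*(11 - 11) - 1*(-3)*(-2))*L(23, 10) = (12*(11 - 11) - 1*(-3)*(-2))*(4*23) = (12*0 + 3*(-2))*92 = (0 - 6)*92 = -6*92 = -552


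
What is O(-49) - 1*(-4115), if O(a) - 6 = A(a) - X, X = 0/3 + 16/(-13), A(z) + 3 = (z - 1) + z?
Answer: 52263/13 ≈ 4020.2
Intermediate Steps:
A(z) = -4 + 2*z (A(z) = -3 + ((z - 1) + z) = -3 + ((-1 + z) + z) = -3 + (-1 + 2*z) = -4 + 2*z)
X = -16/13 (X = 0*(1/3) + 16*(-1/13) = 0 - 16/13 = -16/13 ≈ -1.2308)
O(a) = 42/13 + 2*a (O(a) = 6 + ((-4 + 2*a) - 1*(-16/13)) = 6 + ((-4 + 2*a) + 16/13) = 6 + (-36/13 + 2*a) = 42/13 + 2*a)
O(-49) - 1*(-4115) = (42/13 + 2*(-49)) - 1*(-4115) = (42/13 - 98) + 4115 = -1232/13 + 4115 = 52263/13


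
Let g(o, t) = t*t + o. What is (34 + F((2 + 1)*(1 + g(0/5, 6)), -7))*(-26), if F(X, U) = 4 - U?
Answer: -1170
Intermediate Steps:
g(o, t) = o + t² (g(o, t) = t² + o = o + t²)
(34 + F((2 + 1)*(1 + g(0/5, 6)), -7))*(-26) = (34 + (4 - 1*(-7)))*(-26) = (34 + (4 + 7))*(-26) = (34 + 11)*(-26) = 45*(-26) = -1170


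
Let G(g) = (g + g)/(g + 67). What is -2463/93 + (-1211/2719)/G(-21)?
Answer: -6573548/252867 ≈ -25.996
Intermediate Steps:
G(g) = 2*g/(67 + g) (G(g) = (2*g)/(67 + g) = 2*g/(67 + g))
-2463/93 + (-1211/2719)/G(-21) = -2463/93 + (-1211/2719)/((2*(-21)/(67 - 21))) = -2463*1/93 + (-1211*1/2719)/((2*(-21)/46)) = -821/31 - 1211/(2719*(2*(-21)*(1/46))) = -821/31 - 1211/(2719*(-21/23)) = -821/31 - 1211/2719*(-23/21) = -821/31 + 3979/8157 = -6573548/252867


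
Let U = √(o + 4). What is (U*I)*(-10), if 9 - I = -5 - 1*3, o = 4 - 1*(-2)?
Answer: -170*√10 ≈ -537.59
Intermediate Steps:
o = 6 (o = 4 + 2 = 6)
I = 17 (I = 9 - (-5 - 1*3) = 9 - (-5 - 3) = 9 - 1*(-8) = 9 + 8 = 17)
U = √10 (U = √(6 + 4) = √10 ≈ 3.1623)
(U*I)*(-10) = (√10*17)*(-10) = (17*√10)*(-10) = -170*√10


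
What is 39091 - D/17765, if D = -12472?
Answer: 694464087/17765 ≈ 39092.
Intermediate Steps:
39091 - D/17765 = 39091 - (-12472)/17765 = 39091 - 1*(-12472/17765) = 39091 + 12472/17765 = 694464087/17765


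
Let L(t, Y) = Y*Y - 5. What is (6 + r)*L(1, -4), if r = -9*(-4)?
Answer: 462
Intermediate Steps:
L(t, Y) = -5 + Y**2 (L(t, Y) = Y**2 - 5 = -5 + Y**2)
r = 36
(6 + r)*L(1, -4) = (6 + 36)*(-5 + (-4)**2) = 42*(-5 + 16) = 42*11 = 462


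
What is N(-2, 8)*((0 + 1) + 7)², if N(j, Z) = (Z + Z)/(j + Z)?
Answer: 512/3 ≈ 170.67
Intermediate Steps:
N(j, Z) = 2*Z/(Z + j) (N(j, Z) = (2*Z)/(Z + j) = 2*Z/(Z + j))
N(-2, 8)*((0 + 1) + 7)² = (2*8/(8 - 2))*((0 + 1) + 7)² = (2*8/6)*(1 + 7)² = (2*8*(⅙))*8² = (8/3)*64 = 512/3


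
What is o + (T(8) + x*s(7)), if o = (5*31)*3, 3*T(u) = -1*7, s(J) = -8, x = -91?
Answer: 3572/3 ≈ 1190.7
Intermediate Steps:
T(u) = -7/3 (T(u) = (-1*7)/3 = (⅓)*(-7) = -7/3)
o = 465 (o = 155*3 = 465)
o + (T(8) + x*s(7)) = 465 + (-7/3 - 91*(-8)) = 465 + (-7/3 + 728) = 465 + 2177/3 = 3572/3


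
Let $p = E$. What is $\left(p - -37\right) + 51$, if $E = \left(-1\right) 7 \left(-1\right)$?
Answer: $95$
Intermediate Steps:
$E = 7$ ($E = \left(-7\right) \left(-1\right) = 7$)
$p = 7$
$\left(p - -37\right) + 51 = \left(7 - -37\right) + 51 = \left(7 + \left(-86 + 123\right)\right) + 51 = \left(7 + 37\right) + 51 = 44 + 51 = 95$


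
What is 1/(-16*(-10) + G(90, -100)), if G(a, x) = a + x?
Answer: 1/150 ≈ 0.0066667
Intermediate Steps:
1/(-16*(-10) + G(90, -100)) = 1/(-16*(-10) + (90 - 100)) = 1/(160 - 10) = 1/150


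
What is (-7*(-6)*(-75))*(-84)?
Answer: 264600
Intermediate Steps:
(-7*(-6)*(-75))*(-84) = (42*(-75))*(-84) = -3150*(-84) = 264600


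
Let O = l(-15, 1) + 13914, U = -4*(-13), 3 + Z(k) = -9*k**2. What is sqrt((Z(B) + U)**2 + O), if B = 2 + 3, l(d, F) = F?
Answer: 11*sqrt(371) ≈ 211.88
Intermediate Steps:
B = 5
Z(k) = -3 - 9*k**2
U = 52
O = 13915 (O = 1 + 13914 = 13915)
sqrt((Z(B) + U)**2 + O) = sqrt(((-3 - 9*5**2) + 52)**2 + 13915) = sqrt(((-3 - 9*25) + 52)**2 + 13915) = sqrt(((-3 - 225) + 52)**2 + 13915) = sqrt((-228 + 52)**2 + 13915) = sqrt((-176)**2 + 13915) = sqrt(30976 + 13915) = sqrt(44891) = 11*sqrt(371)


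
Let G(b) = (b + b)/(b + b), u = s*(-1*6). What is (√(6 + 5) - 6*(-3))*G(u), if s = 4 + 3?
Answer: 18 + √11 ≈ 21.317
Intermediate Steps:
s = 7
u = -42 (u = 7*(-1*6) = 7*(-6) = -42)
G(b) = 1 (G(b) = (2*b)/((2*b)) = (2*b)*(1/(2*b)) = 1)
(√(6 + 5) - 6*(-3))*G(u) = (√(6 + 5) - 6*(-3))*1 = (√11 + 18)*1 = (18 + √11)*1 = 18 + √11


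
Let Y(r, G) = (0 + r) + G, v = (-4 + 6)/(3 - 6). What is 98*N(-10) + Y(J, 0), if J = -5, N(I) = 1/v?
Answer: -152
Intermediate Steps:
v = -⅔ (v = 2/(-3) = 2*(-⅓) = -⅔ ≈ -0.66667)
N(I) = -3/2 (N(I) = 1/(-⅔) = -3/2)
Y(r, G) = G + r (Y(r, G) = r + G = G + r)
98*N(-10) + Y(J, 0) = 98*(-3/2) + (0 - 5) = -147 - 5 = -152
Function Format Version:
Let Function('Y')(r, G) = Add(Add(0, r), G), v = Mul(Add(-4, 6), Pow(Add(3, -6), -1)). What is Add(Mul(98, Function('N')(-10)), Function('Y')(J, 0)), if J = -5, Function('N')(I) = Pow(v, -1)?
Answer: -152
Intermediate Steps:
v = Rational(-2, 3) (v = Mul(2, Pow(-3, -1)) = Mul(2, Rational(-1, 3)) = Rational(-2, 3) ≈ -0.66667)
Function('N')(I) = Rational(-3, 2) (Function('N')(I) = Pow(Rational(-2, 3), -1) = Rational(-3, 2))
Function('Y')(r, G) = Add(G, r) (Function('Y')(r, G) = Add(r, G) = Add(G, r))
Add(Mul(98, Function('N')(-10)), Function('Y')(J, 0)) = Add(Mul(98, Rational(-3, 2)), Add(0, -5)) = Add(-147, -5) = -152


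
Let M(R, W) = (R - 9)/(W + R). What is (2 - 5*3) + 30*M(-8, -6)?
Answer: 164/7 ≈ 23.429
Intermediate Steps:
M(R, W) = (-9 + R)/(R + W)
(2 - 5*3) + 30*M(-8, -6) = (2 - 5*3) + 30*((-9 - 8)/(-8 - 6)) = (2 - 15) + 30*(-17/(-14)) = -13 + 30*(-1/14*(-17)) = -13 + 30*(17/14) = -13 + 255/7 = 164/7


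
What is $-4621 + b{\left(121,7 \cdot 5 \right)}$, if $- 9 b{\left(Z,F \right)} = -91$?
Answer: $- \frac{41498}{9} \approx -4610.9$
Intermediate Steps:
$b{\left(Z,F \right)} = \frac{91}{9}$ ($b{\left(Z,F \right)} = \left(- \frac{1}{9}\right) \left(-91\right) = \frac{91}{9}$)
$-4621 + b{\left(121,7 \cdot 5 \right)} = -4621 + \frac{91}{9} = - \frac{41498}{9}$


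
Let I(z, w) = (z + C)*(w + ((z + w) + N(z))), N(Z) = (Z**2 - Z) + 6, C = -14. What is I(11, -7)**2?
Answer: 114921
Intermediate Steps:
N(Z) = 6 + Z**2 - Z
I(z, w) = (-14 + z)*(6 + z**2 + 2*w) (I(z, w) = (z - 14)*(w + ((z + w) + (6 + z**2 - z))) = (-14 + z)*(w + ((w + z) + (6 + z**2 - z))) = (-14 + z)*(w + (6 + w + z**2)) = (-14 + z)*(6 + z**2 + 2*w))
I(11, -7)**2 = (-84 + 11**3 - 28*(-7) - 14*11**2 + 6*11 + 2*(-7)*11)**2 = (-84 + 1331 + 196 - 14*121 + 66 - 154)**2 = (-84 + 1331 + 196 - 1694 + 66 - 154)**2 = (-339)**2 = 114921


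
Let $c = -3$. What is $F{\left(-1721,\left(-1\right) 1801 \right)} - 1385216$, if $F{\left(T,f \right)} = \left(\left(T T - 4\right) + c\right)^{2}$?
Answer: $8772459258340$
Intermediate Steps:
$F{\left(T,f \right)} = \left(-7 + T^{2}\right)^{2}$ ($F{\left(T,f \right)} = \left(\left(T T - 4\right) - 3\right)^{2} = \left(\left(T^{2} - 4\right) - 3\right)^{2} = \left(\left(-4 + T^{2}\right) - 3\right)^{2} = \left(-7 + T^{2}\right)^{2}$)
$F{\left(-1721,\left(-1\right) 1801 \right)} - 1385216 = \left(-7 + \left(-1721\right)^{2}\right)^{2} - 1385216 = \left(-7 + 2961841\right)^{2} - 1385216 = 2961834^{2} - 1385216 = 8772460643556 - 1385216 = 8772459258340$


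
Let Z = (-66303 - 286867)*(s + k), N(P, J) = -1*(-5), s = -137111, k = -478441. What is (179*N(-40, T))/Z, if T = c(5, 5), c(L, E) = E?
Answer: 179/43478899968 ≈ 4.1169e-9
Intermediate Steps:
T = 5
N(P, J) = 5
Z = 217394499840 (Z = (-66303 - 286867)*(-137111 - 478441) = -353170*(-615552) = 217394499840)
(179*N(-40, T))/Z = (179*5)/217394499840 = 895*(1/217394499840) = 179/43478899968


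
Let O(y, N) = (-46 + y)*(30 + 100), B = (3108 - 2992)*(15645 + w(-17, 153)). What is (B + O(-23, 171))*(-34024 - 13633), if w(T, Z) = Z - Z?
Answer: -86061393450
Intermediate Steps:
w(T, Z) = 0
B = 1814820 (B = (3108 - 2992)*(15645 + 0) = 116*15645 = 1814820)
O(y, N) = -5980 + 130*y (O(y, N) = (-46 + y)*130 = -5980 + 130*y)
(B + O(-23, 171))*(-34024 - 13633) = (1814820 + (-5980 + 130*(-23)))*(-34024 - 13633) = (1814820 + (-5980 - 2990))*(-47657) = (1814820 - 8970)*(-47657) = 1805850*(-47657) = -86061393450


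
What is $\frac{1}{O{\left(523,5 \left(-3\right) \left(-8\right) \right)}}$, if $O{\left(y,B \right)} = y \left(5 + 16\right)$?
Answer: $\frac{1}{10983} \approx 9.105 \cdot 10^{-5}$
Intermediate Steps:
$O{\left(y,B \right)} = 21 y$ ($O{\left(y,B \right)} = y 21 = 21 y$)
$\frac{1}{O{\left(523,5 \left(-3\right) \left(-8\right) \right)}} = \frac{1}{21 \cdot 523} = \frac{1}{10983}$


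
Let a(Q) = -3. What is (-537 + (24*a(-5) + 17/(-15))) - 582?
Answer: -17882/15 ≈ -1192.1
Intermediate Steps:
(-537 + (24*a(-5) + 17/(-15))) - 582 = (-537 + (24*(-3) + 17/(-15))) - 582 = (-537 + (-72 + 17*(-1/15))) - 582 = (-537 + (-72 - 17/15)) - 582 = (-537 - 1097/15) - 582 = -9152/15 - 582 = -17882/15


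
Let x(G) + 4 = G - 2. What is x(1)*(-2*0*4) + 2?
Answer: 2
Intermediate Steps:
x(G) = -6 + G (x(G) = -4 + (G - 2) = -4 + (-2 + G) = -6 + G)
x(1)*(-2*0*4) + 2 = (-6 + 1)*(-2*0*4) + 2 = -0*4 + 2 = -5*0 + 2 = 0 + 2 = 2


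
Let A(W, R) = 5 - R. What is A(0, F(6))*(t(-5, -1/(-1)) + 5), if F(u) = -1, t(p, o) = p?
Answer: 0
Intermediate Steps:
A(0, F(6))*(t(-5, -1/(-1)) + 5) = (5 - 1*(-1))*(-5 + 5) = (5 + 1)*0 = 6*0 = 0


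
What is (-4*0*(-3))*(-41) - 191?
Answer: -191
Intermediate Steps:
(-4*0*(-3))*(-41) - 191 = (0*(-3))*(-41) - 191 = 0*(-41) - 191 = 0 - 191 = -191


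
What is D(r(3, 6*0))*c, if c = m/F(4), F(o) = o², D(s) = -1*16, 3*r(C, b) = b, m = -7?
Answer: 7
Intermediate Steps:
r(C, b) = b/3
D(s) = -16
c = -7/16 (c = -7/(4²) = -7/16 ≈ -0.43750)
D(r(3, 6*0))*c = -16*(-7/16) = 7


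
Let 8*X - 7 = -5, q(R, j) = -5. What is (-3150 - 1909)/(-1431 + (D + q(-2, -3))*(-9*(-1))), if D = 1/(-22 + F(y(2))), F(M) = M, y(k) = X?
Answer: 146711/42816 ≈ 3.4265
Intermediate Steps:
X = 1/4 (X = 7/8 + (1/8)*(-5) = 7/8 - 5/8 = 1/4 ≈ 0.25000)
y(k) = 1/4
D = -4/87 (D = 1/(-22 + 1/4) = 1/(-87/4) = -4/87 ≈ -0.045977)
(-3150 - 1909)/(-1431 + (D + q(-2, -3))*(-9*(-1))) = (-3150 - 1909)/(-1431 + (-4/87 - 5)*(-9*(-1))) = -5059/(-1431 - 439/87*9) = -5059/(-1431 - 1317/29) = -5059/(-42816/29) = -5059*(-29/42816) = 146711/42816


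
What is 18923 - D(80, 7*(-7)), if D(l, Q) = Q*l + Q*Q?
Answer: 20442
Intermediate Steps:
D(l, Q) = Q² + Q*l (D(l, Q) = Q*l + Q² = Q² + Q*l)
18923 - D(80, 7*(-7)) = 18923 - 7*(-7)*(7*(-7) + 80) = 18923 - (-49)*(-49 + 80) = 18923 - (-49)*31 = 18923 - 1*(-1519) = 18923 + 1519 = 20442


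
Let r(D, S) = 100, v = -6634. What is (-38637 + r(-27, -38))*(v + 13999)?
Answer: -283825005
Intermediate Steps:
(-38637 + r(-27, -38))*(v + 13999) = (-38637 + 100)*(-6634 + 13999) = -38537*7365 = -283825005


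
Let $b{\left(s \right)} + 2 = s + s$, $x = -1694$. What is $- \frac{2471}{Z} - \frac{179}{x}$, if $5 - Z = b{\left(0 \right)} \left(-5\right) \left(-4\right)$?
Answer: $- \frac{4177819}{76230} \approx -54.805$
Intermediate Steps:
$b{\left(s \right)} = -2 + 2 s$ ($b{\left(s \right)} = -2 + \left(s + s\right) = -2 + 2 s$)
$Z = 45$ ($Z = 5 - \left(-2 + 2 \cdot 0\right) \left(-5\right) \left(-4\right) = 5 - \left(-2 + 0\right) \left(-5\right) \left(-4\right) = 5 - \left(-2\right) \left(-5\right) \left(-4\right) = 5 - 10 \left(-4\right) = 5 - -40 = 5 + 40 = 45$)
$- \frac{2471}{Z} - \frac{179}{x} = - \frac{2471}{45} - \frac{179}{-1694} = \left(-2471\right) \frac{1}{45} - - \frac{179}{1694} = - \frac{2471}{45} + \frac{179}{1694} = - \frac{4177819}{76230}$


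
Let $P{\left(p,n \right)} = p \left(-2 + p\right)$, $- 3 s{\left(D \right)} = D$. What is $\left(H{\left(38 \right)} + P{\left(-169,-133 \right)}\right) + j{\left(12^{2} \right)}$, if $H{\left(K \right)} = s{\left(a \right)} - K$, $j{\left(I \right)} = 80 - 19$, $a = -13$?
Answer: $\frac{86779}{3} \approx 28926.0$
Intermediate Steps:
$s{\left(D \right)} = - \frac{D}{3}$
$j{\left(I \right)} = 61$ ($j{\left(I \right)} = 80 - 19 = 61$)
$H{\left(K \right)} = \frac{13}{3} - K$ ($H{\left(K \right)} = \left(- \frac{1}{3}\right) \left(-13\right) - K = \frac{13}{3} - K$)
$\left(H{\left(38 \right)} + P{\left(-169,-133 \right)}\right) + j{\left(12^{2} \right)} = \left(\left(\frac{13}{3} - 38\right) - 169 \left(-2 - 169\right)\right) + 61 = \left(\left(\frac{13}{3} - 38\right) - -28899\right) + 61 = \left(- \frac{101}{3} + 28899\right) + 61 = \frac{86596}{3} + 61 = \frac{86779}{3}$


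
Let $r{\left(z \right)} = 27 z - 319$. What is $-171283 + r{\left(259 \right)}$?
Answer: $-164609$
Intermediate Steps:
$r{\left(z \right)} = -319 + 27 z$
$-171283 + r{\left(259 \right)} = -171283 + \left(-319 + 27 \cdot 259\right) = -171283 + \left(-319 + 6993\right) = -171283 + 6674 = -164609$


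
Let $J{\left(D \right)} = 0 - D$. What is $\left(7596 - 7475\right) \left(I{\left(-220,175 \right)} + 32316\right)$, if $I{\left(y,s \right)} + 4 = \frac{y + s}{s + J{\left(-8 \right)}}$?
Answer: $\frac{238493057}{61} \approx 3.9097 \cdot 10^{6}$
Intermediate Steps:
$J{\left(D \right)} = - D$
$I{\left(y,s \right)} = -4 + \frac{s + y}{8 + s}$ ($I{\left(y,s \right)} = -4 + \frac{y + s}{s - -8} = -4 + \frac{s + y}{s + 8} = -4 + \frac{s + y}{8 + s}$)
$\left(7596 - 7475\right) \left(I{\left(-220,175 \right)} + 32316\right) = \left(7596 - 7475\right) \left(\frac{-32 - 220 - 525}{8 + 175} + 32316\right) = 121 \left(\frac{-32 - 220 - 525}{183} + 32316\right) = 121 \left(\frac{1}{183} \left(-777\right) + 32316\right) = 121 \left(- \frac{259}{61} + 32316\right) = 121 \cdot \frac{1971017}{61} = \frac{238493057}{61}$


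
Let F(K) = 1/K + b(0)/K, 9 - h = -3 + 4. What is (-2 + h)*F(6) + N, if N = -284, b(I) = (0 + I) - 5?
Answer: -288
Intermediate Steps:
h = 8 (h = 9 - (-3 + 4) = 9 - 1*1 = 9 - 1 = 8)
b(I) = -5 + I (b(I) = I - 5 = -5 + I)
F(K) = -4/K (F(K) = 1/K + (-5 + 0)/K = 1/K - 5/K = -4/K)
(-2 + h)*F(6) + N = (-2 + 8)*(-4/6) - 284 = 6*(-4*⅙) - 284 = 6*(-⅔) - 284 = -4 - 284 = -288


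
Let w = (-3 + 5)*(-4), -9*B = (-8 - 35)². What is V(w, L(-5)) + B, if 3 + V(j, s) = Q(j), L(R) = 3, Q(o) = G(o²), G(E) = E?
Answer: -1300/9 ≈ -144.44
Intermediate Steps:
Q(o) = o²
B = -1849/9 (B = -(-8 - 35)²/9 = -⅑*(-43)² = -⅑*1849 = -1849/9 ≈ -205.44)
w = -8 (w = 2*(-4) = -8)
V(j, s) = -3 + j²
V(w, L(-5)) + B = (-3 + (-8)²) - 1849/9 = (-3 + 64) - 1849/9 = 61 - 1849/9 = -1300/9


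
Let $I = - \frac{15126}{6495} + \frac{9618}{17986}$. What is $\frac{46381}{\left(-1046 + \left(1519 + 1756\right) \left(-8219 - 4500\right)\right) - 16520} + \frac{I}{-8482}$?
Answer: $- \frac{6203843925678179}{6881896540963439390} \approx -0.00090147$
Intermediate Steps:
$I = - \frac{34931221}{19469845}$ ($I = \left(-15126\right) \frac{1}{6495} + 9618 \cdot \frac{1}{17986} = - \frac{5042}{2165} + \frac{4809}{8993} = - \frac{34931221}{19469845} \approx -1.7941$)
$\frac{46381}{\left(-1046 + \left(1519 + 1756\right) \left(-8219 - 4500\right)\right) - 16520} + \frac{I}{-8482} = \frac{46381}{\left(-1046 + \left(1519 + 1756\right) \left(-8219 - 4500\right)\right) - 16520} - \frac{34931221}{19469845 \left(-8482\right)} = \frac{46381}{\left(-1046 + 3275 \left(-12719\right)\right) - 16520} - - \frac{34931221}{165143225290} = \frac{46381}{\left(-1046 - 41654725\right) - 16520} + \frac{34931221}{165143225290} = \frac{46381}{-41655771 - 16520} + \frac{34931221}{165143225290} = \frac{46381}{-41672291} + \frac{34931221}{165143225290} = 46381 \left(- \frac{1}{41672291}\right) + \frac{34931221}{165143225290} = - \frac{46381}{41672291} + \frac{34931221}{165143225290} = - \frac{6203843925678179}{6881896540963439390}$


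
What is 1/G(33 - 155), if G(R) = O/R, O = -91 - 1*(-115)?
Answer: -61/12 ≈ -5.0833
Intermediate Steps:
O = 24 (O = -91 + 115 = 24)
G(R) = 24/R
1/G(33 - 155) = 1/(24/(33 - 155)) = 1/(24/(-122)) = 1/(24*(-1/122)) = 1/(-12/61) = -61/12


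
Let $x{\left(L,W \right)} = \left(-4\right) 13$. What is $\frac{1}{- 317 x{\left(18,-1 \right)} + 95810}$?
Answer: $\frac{1}{112294} \approx 8.9052 \cdot 10^{-6}$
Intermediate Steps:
$x{\left(L,W \right)} = -52$
$\frac{1}{- 317 x{\left(18,-1 \right)} + 95810} = \frac{1}{\left(-317\right) \left(-52\right) + 95810} = \frac{1}{16484 + 95810} = \frac{1}{112294}$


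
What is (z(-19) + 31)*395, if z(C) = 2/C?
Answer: 231865/19 ≈ 12203.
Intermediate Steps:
(z(-19) + 31)*395 = (2/(-19) + 31)*395 = (2*(-1/19) + 31)*395 = (-2/19 + 31)*395 = (587/19)*395 = 231865/19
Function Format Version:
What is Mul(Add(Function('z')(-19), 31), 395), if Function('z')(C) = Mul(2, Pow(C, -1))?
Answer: Rational(231865, 19) ≈ 12203.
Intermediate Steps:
Mul(Add(Function('z')(-19), 31), 395) = Mul(Add(Mul(2, Pow(-19, -1)), 31), 395) = Mul(Add(Mul(2, Rational(-1, 19)), 31), 395) = Mul(Add(Rational(-2, 19), 31), 395) = Mul(Rational(587, 19), 395) = Rational(231865, 19)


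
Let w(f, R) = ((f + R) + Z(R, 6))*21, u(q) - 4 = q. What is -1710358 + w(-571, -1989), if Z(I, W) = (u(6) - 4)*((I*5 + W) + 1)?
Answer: -3016306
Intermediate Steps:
u(q) = 4 + q
Z(I, W) = 6 + 6*W + 30*I (Z(I, W) = ((4 + 6) - 4)*((I*5 + W) + 1) = (10 - 4)*((5*I + W) + 1) = 6*((W + 5*I) + 1) = 6*(1 + W + 5*I) = 6 + 6*W + 30*I)
w(f, R) = 882 + 21*f + 651*R (w(f, R) = ((f + R) + (6 + 6*6 + 30*R))*21 = ((R + f) + (6 + 36 + 30*R))*21 = ((R + f) + (42 + 30*R))*21 = (42 + f + 31*R)*21 = 882 + 21*f + 651*R)
-1710358 + w(-571, -1989) = -1710358 + (882 + 21*(-571) + 651*(-1989)) = -1710358 + (882 - 11991 - 1294839) = -1710358 - 1305948 = -3016306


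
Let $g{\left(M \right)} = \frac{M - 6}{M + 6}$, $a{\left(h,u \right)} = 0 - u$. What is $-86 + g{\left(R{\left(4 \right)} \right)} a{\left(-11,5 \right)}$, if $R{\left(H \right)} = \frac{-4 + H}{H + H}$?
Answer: $-81$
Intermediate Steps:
$R{\left(H \right)} = \frac{-4 + H}{2 H}$
$a{\left(h,u \right)} = - u$
$g{\left(M \right)} = \frac{-6 + M}{6 + M}$
$-86 + g{\left(R{\left(4 \right)} \right)} a{\left(-11,5 \right)} = -86 + \frac{-6 + \frac{-4 + 4}{2 \cdot 4}}{6 + \frac{-4 + 4}{2 \cdot 4}} \left(\left(-1\right) 5\right) = -86 + \frac{-6 + \frac{1}{2} \cdot \frac{1}{4} \cdot 0}{6 + \frac{1}{2} \cdot \frac{1}{4} \cdot 0} \left(-5\right) = -86 + \frac{-6 + 0}{6 + 0} \left(-5\right) = -86 + \frac{1}{6} \left(-6\right) \left(-5\right) = -86 - -5 = -86 + 5 = -81$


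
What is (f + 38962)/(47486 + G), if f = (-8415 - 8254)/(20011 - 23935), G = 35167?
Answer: 152903557/324330372 ≈ 0.47144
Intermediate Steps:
f = 16669/3924 (f = -16669/(-3924) = -16669*(-1/3924) = 16669/3924 ≈ 4.2480)
(f + 38962)/(47486 + G) = (16669/3924 + 38962)/(47486 + 35167) = (152903557/3924)/82653 = (152903557/3924)*(1/82653) = 152903557/324330372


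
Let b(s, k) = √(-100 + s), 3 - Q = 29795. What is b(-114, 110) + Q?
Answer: -29792 + I*√214 ≈ -29792.0 + 14.629*I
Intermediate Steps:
Q = -29792 (Q = 3 - 1*29795 = 3 - 29795 = -29792)
b(-114, 110) + Q = √(-100 - 114) - 29792 = √(-214) - 29792 = I*√214 - 29792 = -29792 + I*√214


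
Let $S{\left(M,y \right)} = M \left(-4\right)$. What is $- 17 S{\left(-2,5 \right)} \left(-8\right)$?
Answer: $1088$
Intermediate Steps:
$S{\left(M,y \right)} = - 4 M$
$- 17 S{\left(-2,5 \right)} \left(-8\right) = - 17 \left(\left(-4\right) \left(-2\right)\right) \left(-8\right) = \left(-17\right) 8 \left(-8\right) = \left(-136\right) \left(-8\right) = 1088$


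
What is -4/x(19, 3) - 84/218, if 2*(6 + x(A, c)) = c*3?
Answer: 746/327 ≈ 2.2813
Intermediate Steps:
x(A, c) = -6 + 3*c/2 (x(A, c) = -6 + (c*3)/2 = -6 + (3*c)/2 = -6 + 3*c/2)
-4/x(19, 3) - 84/218 = -4/(-6 + (3/2)*3) - 84/218 = -4/(-6 + 9/2) - 84*1/218 = -4/(-3/2) - 42/109 = -4*(-⅔) - 42/109 = 8/3 - 42/109 = 746/327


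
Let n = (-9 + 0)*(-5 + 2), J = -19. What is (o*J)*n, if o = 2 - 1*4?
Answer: 1026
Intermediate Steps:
o = -2 (o = 2 - 4 = -2)
n = 27 (n = -9*(-3) = 27)
(o*J)*n = -2*(-19)*27 = 38*27 = 1026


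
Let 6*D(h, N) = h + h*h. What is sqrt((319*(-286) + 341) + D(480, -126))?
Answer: I*sqrt(52413) ≈ 228.94*I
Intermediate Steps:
D(h, N) = h/6 + h**2/6 (D(h, N) = (h + h*h)/6 = (h + h**2)/6 = h/6 + h**2/6)
sqrt((319*(-286) + 341) + D(480, -126)) = sqrt((319*(-286) + 341) + (1/6)*480*(1 + 480)) = sqrt((-91234 + 341) + (1/6)*480*481) = sqrt(-90893 + 38480) = sqrt(-52413) = I*sqrt(52413)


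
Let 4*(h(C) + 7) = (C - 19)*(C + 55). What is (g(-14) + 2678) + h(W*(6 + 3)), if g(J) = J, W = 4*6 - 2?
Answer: 55915/4 ≈ 13979.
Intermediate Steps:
W = 22 (W = 24 - 2 = 22)
h(C) = -7 + (-19 + C)*(55 + C)/4 (h(C) = -7 + ((C - 19)*(C + 55))/4 = -7 + ((-19 + C)*(55 + C))/4 = -7 + (-19 + C)*(55 + C)/4)
(g(-14) + 2678) + h(W*(6 + 3)) = (-14 + 2678) + (-1073/4 + 9*(22*(6 + 3)) + (22*(6 + 3))²/4) = 2664 + (-1073/4 + 9*(22*9) + (22*9)²/4) = 2664 + (-1073/4 + 9*198 + (¼)*198²) = 2664 + (-1073/4 + 1782 + (¼)*39204) = 2664 + (-1073/4 + 1782 + 9801) = 2664 + 45259/4 = 55915/4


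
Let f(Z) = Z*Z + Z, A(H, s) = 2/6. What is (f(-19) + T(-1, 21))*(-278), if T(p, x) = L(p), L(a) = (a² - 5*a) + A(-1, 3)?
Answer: -290510/3 ≈ -96837.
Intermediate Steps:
A(H, s) = ⅓ (A(H, s) = 2*(⅙) = ⅓)
L(a) = ⅓ + a² - 5*a (L(a) = (a² - 5*a) + ⅓ = ⅓ + a² - 5*a)
f(Z) = Z + Z² (f(Z) = Z² + Z = Z + Z²)
T(p, x) = ⅓ + p² - 5*p
(f(-19) + T(-1, 21))*(-278) = (-19*(1 - 19) + (⅓ + (-1)² - 5*(-1)))*(-278) = (-19*(-18) + (⅓ + 1 + 5))*(-278) = (342 + 19/3)*(-278) = (1045/3)*(-278) = -290510/3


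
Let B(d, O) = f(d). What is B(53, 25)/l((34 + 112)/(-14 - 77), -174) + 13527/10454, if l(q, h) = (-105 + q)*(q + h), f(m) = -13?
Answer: 1047928459499/810299889460 ≈ 1.2933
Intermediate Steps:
B(d, O) = -13
l(q, h) = (-105 + q)*(h + q)
B(53, 25)/l((34 + 112)/(-14 - 77), -174) + 13527/10454 = -13/(((34 + 112)/(-14 - 77))² - 105*(-174) - 105*(34 + 112)/(-14 - 77) - 174*(34 + 112)/(-14 - 77)) + 13527/10454 = -13/((146/(-91))² + 18270 - 15330/(-91) - 25404/(-91)) + 13527*(1/10454) = -13/((146*(-1/91))² + 18270 - 15330*(-1)/91 - 25404*(-1)/91) + 13527/10454 = -13/((-146/91)² + 18270 - 105*(-146/91) - 174*(-146/91)) + 13527/10454 = -13/(21316/8281 + 18270 + 2190/13 + 25404/91) + 13527/10454 = -13/155021980/8281 + 13527/10454 = -13*8281/155021980 + 13527/10454 = -107653/155021980 + 13527/10454 = 1047928459499/810299889460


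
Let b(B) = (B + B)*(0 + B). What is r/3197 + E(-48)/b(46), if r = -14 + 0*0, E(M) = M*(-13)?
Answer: 10520/73531 ≈ 0.14307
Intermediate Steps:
b(B) = 2*B**2 (b(B) = (2*B)*B = 2*B**2)
E(M) = -13*M
r = -14 (r = -14 + 0 = -14)
r/3197 + E(-48)/b(46) = -14/3197 + (-13*(-48))/((2*46**2)) = -14*1/3197 + 624/((2*2116)) = -14/3197 + 624/4232 = -14/3197 + 624*(1/4232) = -14/3197 + 78/529 = 10520/73531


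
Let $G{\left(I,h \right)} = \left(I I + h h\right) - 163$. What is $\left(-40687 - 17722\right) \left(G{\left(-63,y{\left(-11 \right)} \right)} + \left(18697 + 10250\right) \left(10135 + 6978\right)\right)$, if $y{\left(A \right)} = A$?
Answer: $-28934296344642$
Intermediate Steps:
$G{\left(I,h \right)} = -163 + I^{2} + h^{2}$ ($G{\left(I,h \right)} = \left(I^{2} + h^{2}\right) - 163 = -163 + I^{2} + h^{2}$)
$\left(-40687 - 17722\right) \left(G{\left(-63,y{\left(-11 \right)} \right)} + \left(18697 + 10250\right) \left(10135 + 6978\right)\right) = \left(-40687 - 17722\right) \left(\left(-163 + \left(-63\right)^{2} + \left(-11\right)^{2}\right) + \left(18697 + 10250\right) \left(10135 + 6978\right)\right) = - 58409 \left(\left(-163 + 3969 + 121\right) + 28947 \cdot 17113\right) = - 58409 \left(3927 + 495370011\right) = \left(-58409\right) 495373938 = -28934296344642$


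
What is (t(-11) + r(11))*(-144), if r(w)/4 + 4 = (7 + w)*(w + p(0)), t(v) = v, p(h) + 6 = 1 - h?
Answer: -58320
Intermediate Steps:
p(h) = -5 - h (p(h) = -6 + (1 - h) = -5 - h)
r(w) = -16 + 4*(-5 + w)*(7 + w) (r(w) = -16 + 4*((7 + w)*(w + (-5 - 1*0))) = -16 + 4*((7 + w)*(w + (-5 + 0))) = -16 + 4*((7 + w)*(w - 5)) = -16 + 4*((7 + w)*(-5 + w)) = -16 + 4*((-5 + w)*(7 + w)) = -16 + 4*(-5 + w)*(7 + w))
(t(-11) + r(11))*(-144) = (-11 + (-156 + 4*11**2 + 8*11))*(-144) = (-11 + (-156 + 4*121 + 88))*(-144) = (-11 + (-156 + 484 + 88))*(-144) = (-11 + 416)*(-144) = 405*(-144) = -58320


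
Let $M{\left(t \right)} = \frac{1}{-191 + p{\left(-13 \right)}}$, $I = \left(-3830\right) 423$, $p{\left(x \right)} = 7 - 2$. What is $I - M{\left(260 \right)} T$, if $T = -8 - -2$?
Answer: $- \frac{50222791}{31} \approx -1.6201 \cdot 10^{6}$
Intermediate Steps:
$p{\left(x \right)} = 5$ ($p{\left(x \right)} = 7 - 2 = 5$)
$I = -1620090$
$M{\left(t \right)} = - \frac{1}{186}$ ($M{\left(t \right)} = \frac{1}{-191 + 5} = \frac{1}{-186} = - \frac{1}{186}$)
$T = -6$ ($T = -8 + 2 = -6$)
$I - M{\left(260 \right)} T = -1620090 - \left(- \frac{1}{186}\right) \left(-6\right) = -1620090 - \frac{1}{31} = - \frac{50222791}{31}$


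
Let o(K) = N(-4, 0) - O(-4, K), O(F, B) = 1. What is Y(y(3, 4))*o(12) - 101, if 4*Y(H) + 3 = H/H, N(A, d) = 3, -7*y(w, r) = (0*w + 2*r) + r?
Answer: -102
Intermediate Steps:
y(w, r) = -3*r/7 (y(w, r) = -((0*w + 2*r) + r)/7 = -((0 + 2*r) + r)/7 = -(2*r + r)/7 = -3*r/7)
Y(H) = -½ (Y(H) = -¾ + (H/H)/4 = -¾ + (¼)*1 = -¾ + ¼ = -½)
o(K) = 2 (o(K) = 3 - 1*1 = 3 - 1 = 2)
Y(y(3, 4))*o(12) - 101 = -½*2 - 101 = -1 - 101 = -102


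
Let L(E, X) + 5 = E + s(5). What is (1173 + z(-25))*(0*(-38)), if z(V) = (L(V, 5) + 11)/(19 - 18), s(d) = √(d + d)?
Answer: 0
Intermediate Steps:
s(d) = √2*√d (s(d) = √(2*d) = √2*√d)
L(E, X) = -5 + E + √10 (L(E, X) = -5 + (E + √2*√5) = -5 + (E + √10) = -5 + E + √10)
z(V) = 6 + V + √10 (z(V) = ((-5 + V + √10) + 11)/(19 - 18) = (6 + V + √10)/1 = (6 + V + √10)*1 = 6 + V + √10)
(1173 + z(-25))*(0*(-38)) = (1173 + (6 - 25 + √10))*(0*(-38)) = (1173 + (-19 + √10))*0 = (1154 + √10)*0 = 0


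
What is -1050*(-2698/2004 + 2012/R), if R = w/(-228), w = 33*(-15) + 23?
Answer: -10040991275/9853 ≈ -1.0191e+6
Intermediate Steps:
w = -472 (w = -495 + 23 = -472)
R = 118/57 (R = -472/(-228) = -472*(-1/228) = 118/57 ≈ 2.0702)
-1050*(-2698/2004 + 2012/R) = -1050*(-2698/2004 + 2012/(118/57)) = -1050*(-2698*1/2004 + 2012*(57/118)) = -1050*(-1349/1002 + 57342/59) = -1050*57377093/59118 = -10040991275/9853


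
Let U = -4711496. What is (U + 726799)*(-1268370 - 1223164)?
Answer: 9928008055198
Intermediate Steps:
(U + 726799)*(-1268370 - 1223164) = (-4711496 + 726799)*(-1268370 - 1223164) = -3984697*(-2491534) = 9928008055198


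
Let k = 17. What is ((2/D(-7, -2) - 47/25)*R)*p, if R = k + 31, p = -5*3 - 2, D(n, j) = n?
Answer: 309264/175 ≈ 1767.2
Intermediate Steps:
p = -17 (p = -15 - 2 = -17)
R = 48 (R = 17 + 31 = 48)
((2/D(-7, -2) - 47/25)*R)*p = ((2/(-7) - 47/25)*48)*(-17) = ((2*(-1/7) - 47*1/25)*48)*(-17) = ((-2/7 - 47/25)*48)*(-17) = -379/175*48*(-17) = -18192/175*(-17) = 309264/175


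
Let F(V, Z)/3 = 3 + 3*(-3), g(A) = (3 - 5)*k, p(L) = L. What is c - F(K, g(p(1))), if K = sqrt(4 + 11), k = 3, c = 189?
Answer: 207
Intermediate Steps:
g(A) = -6 (g(A) = (3 - 5)*3 = -2*3 = -6)
K = sqrt(15) ≈ 3.8730
F(V, Z) = -18 (F(V, Z) = 3*(3 + 3*(-3)) = 3*(3 - 9) = 3*(-6) = -18)
c - F(K, g(p(1))) = 189 - 1*(-18) = 189 + 18 = 207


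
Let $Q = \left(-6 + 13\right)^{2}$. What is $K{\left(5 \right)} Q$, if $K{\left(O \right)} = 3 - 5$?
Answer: $-98$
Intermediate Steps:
$K{\left(O \right)} = -2$ ($K{\left(O \right)} = 3 - 5 = -2$)
$Q = 49$ ($Q = 7^{2} = 49$)
$K{\left(5 \right)} Q = \left(-2\right) 49 = -98$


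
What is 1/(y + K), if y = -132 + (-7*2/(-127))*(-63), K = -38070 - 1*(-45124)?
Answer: 127/878212 ≈ 0.00014461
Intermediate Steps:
K = 7054 (K = -38070 + 45124 = 7054)
y = -17646/127 (y = -132 - 14*(-1/127)*(-63) = -132 + (14/127)*(-63) = -132 - 882/127 = -17646/127 ≈ -138.94)
1/(y + K) = 1/(-17646/127 + 7054) = 1/(878212/127) = 127/878212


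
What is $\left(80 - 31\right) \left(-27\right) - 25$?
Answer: $-1348$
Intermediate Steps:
$\left(80 - 31\right) \left(-27\right) - 25 = 49 \left(-27\right) - 25 = -1323 - 25 = -1348$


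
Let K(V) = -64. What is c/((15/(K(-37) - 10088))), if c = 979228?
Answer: -3313707552/5 ≈ -6.6274e+8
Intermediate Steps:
c/((15/(K(-37) - 10088))) = 979228/((15/(-64 - 10088))) = 979228/((15/(-10152))) = 979228/((-1/10152*15)) = 979228/(-5/3384) = 979228*(-3384/5) = -3313707552/5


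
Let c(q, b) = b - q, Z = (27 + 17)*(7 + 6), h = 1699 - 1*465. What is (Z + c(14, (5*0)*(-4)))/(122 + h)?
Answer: 93/226 ≈ 0.41150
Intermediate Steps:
h = 1234 (h = 1699 - 465 = 1234)
Z = 572 (Z = 44*13 = 572)
(Z + c(14, (5*0)*(-4)))/(122 + h) = (572 + ((5*0)*(-4) - 1*14))/(122 + 1234) = (572 + (0*(-4) - 14))/1356 = (572 + (0 - 14))*(1/1356) = (572 - 14)*(1/1356) = 558*(1/1356) = 93/226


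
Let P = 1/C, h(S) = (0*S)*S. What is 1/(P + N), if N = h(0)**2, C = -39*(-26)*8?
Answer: 8112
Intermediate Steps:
h(S) = 0 (h(S) = 0*S = 0)
C = 8112 (C = 1014*8 = 8112)
N = 0 (N = 0**2 = 0)
P = 1/8112 ≈ 0.00012327
1/(P + N) = 1/(1/8112 + 0) = 1/(1/8112) = 8112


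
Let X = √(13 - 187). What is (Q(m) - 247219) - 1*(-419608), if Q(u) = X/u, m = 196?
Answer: 172389 + I*√174/196 ≈ 1.7239e+5 + 0.067301*I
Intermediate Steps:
X = I*√174 (X = √(-174) = I*√174 ≈ 13.191*I)
Q(u) = I*√174/u (Q(u) = (I*√174)/u = I*√174/u)
(Q(m) - 247219) - 1*(-419608) = (I*√174/196 - 247219) - 1*(-419608) = (I*√174*(1/196) - 247219) + 419608 = (I*√174/196 - 247219) + 419608 = (-247219 + I*√174/196) + 419608 = 172389 + I*√174/196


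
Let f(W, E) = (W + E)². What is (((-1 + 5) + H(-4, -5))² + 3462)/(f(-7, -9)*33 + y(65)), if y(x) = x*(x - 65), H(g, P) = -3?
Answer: 3463/8448 ≈ 0.40992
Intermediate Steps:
y(x) = x*(-65 + x)
f(W, E) = (E + W)²
(((-1 + 5) + H(-4, -5))² + 3462)/(f(-7, -9)*33 + y(65)) = (((-1 + 5) - 3)² + 3462)/((-9 - 7)²*33 + 65*(-65 + 65)) = ((4 - 3)² + 3462)/((-16)²*33 + 65*0) = (1² + 3462)/(256*33 + 0) = (1 + 3462)/(8448 + 0) = 3463/8448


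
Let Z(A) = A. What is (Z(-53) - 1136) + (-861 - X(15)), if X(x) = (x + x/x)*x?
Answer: -2290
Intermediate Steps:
X(x) = x*(1 + x) (X(x) = (x + 1)*x = (1 + x)*x = x*(1 + x))
(Z(-53) - 1136) + (-861 - X(15)) = (-53 - 1136) + (-861 - 15*(1 + 15)) = -1189 + (-861 - 15*16) = -1189 + (-861 - 1*240) = -1189 + (-861 - 240) = -1189 - 1101 = -2290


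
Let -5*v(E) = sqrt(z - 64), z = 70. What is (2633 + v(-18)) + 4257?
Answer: 6890 - sqrt(6)/5 ≈ 6889.5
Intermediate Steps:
v(E) = -sqrt(6)/5 (v(E) = -sqrt(70 - 64)/5 = -sqrt(6)/5)
(2633 + v(-18)) + 4257 = (2633 - sqrt(6)/5) + 4257 = 6890 - sqrt(6)/5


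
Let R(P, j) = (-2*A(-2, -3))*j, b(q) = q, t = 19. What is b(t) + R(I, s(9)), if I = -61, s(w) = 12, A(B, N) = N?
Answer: 91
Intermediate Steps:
R(P, j) = 6*j (R(P, j) = (-2*(-3))*j = 6*j)
b(t) + R(I, s(9)) = 19 + 6*12 = 19 + 72 = 91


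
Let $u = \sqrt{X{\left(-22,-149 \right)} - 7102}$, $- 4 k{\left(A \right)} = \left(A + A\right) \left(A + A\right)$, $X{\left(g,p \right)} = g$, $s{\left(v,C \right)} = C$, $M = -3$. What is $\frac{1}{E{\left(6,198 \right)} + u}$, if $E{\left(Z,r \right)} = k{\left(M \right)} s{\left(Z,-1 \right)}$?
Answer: $\frac{9}{7205} - \frac{2 i \sqrt{1781}}{7205} \approx 0.0012491 - 0.011715 i$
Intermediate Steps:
$k{\left(A \right)} = - A^{2}$ ($k{\left(A \right)} = - \frac{\left(A + A\right) \left(A + A\right)}{4} = - \frac{2 A 2 A}{4} = - \frac{4 A^{2}}{4} = - A^{2}$)
$E{\left(Z,r \right)} = 9$ ($E{\left(Z,r \right)} = - \left(-3\right)^{2} \left(-1\right) = \left(-1\right) 9 \left(-1\right) = \left(-9\right) \left(-1\right) = 9$)
$u = 2 i \sqrt{1781}$ ($u = \sqrt{-22 - 7102} = \sqrt{-7124} = 2 i \sqrt{1781} \approx 84.404 i$)
$\frac{1}{E{\left(6,198 \right)} + u} = \frac{1}{9 + 2 i \sqrt{1781}}$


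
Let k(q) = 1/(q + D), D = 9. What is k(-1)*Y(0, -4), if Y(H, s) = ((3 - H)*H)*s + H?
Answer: 0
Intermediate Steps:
Y(H, s) = H + H*s*(3 - H) (Y(H, s) = (H*(3 - H))*s + H = H*s*(3 - H) + H = H + H*s*(3 - H))
k(q) = 1/(9 + q) (k(q) = 1/(q + 9) = 1/(9 + q))
k(-1)*Y(0, -4) = (0*(1 + 3*(-4) - 1*0*(-4)))/(9 - 1) = (0*(1 - 12 + 0))/8 = (0*(-11))/8 = (⅛)*0 = 0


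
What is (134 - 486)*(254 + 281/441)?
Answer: -39527840/441 ≈ -89632.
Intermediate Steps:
(134 - 486)*(254 + 281/441) = -352*(254 + 281*(1/441)) = -352*(254 + 281/441) = -352*112295/441 = -39527840/441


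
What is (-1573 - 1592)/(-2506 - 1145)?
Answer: 1055/1217 ≈ 0.86689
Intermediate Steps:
(-1573 - 1592)/(-2506 - 1145) = -3165/(-3651) = -3165*(-1/3651) = 1055/1217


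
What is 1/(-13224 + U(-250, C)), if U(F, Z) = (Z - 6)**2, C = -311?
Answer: 1/87265 ≈ 1.1459e-5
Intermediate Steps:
U(F, Z) = (-6 + Z)**2
1/(-13224 + U(-250, C)) = 1/(-13224 + (-6 - 311)**2) = 1/(-13224 + (-317)**2) = 1/(-13224 + 100489) = 1/87265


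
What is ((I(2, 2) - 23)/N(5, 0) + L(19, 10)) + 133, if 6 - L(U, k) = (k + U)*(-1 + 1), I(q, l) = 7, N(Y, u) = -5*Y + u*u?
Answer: 3491/25 ≈ 139.64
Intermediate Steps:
N(Y, u) = u² - 5*Y (N(Y, u) = -5*Y + u² = u² - 5*Y)
L(U, k) = 6 (L(U, k) = 6 - (k + U)*(-1 + 1) = 6 - (U + k)*0 = 6 - 1*0 = 6 + 0 = 6)
((I(2, 2) - 23)/N(5, 0) + L(19, 10)) + 133 = ((7 - 23)/(0² - 5*5) + 6) + 133 = (-16/(0 - 25) + 6) + 133 = (-16/(-25) + 6) + 133 = (-1/25*(-16) + 6) + 133 = (16/25 + 6) + 133 = 166/25 + 133 = 3491/25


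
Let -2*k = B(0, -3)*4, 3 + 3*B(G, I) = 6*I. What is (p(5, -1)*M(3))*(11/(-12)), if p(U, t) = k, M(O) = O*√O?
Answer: -77*√3/2 ≈ -66.684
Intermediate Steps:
B(G, I) = -1 + 2*I (B(G, I) = -1 + (6*I)/3 = -1 + 2*I)
M(O) = O^(3/2)
k = 14 (k = -(-1 + 2*(-3))*4/2 = -(-1 - 6)*4/2 = -(-7)*4/2 = -½*(-28) = 14)
p(U, t) = 14
(p(5, -1)*M(3))*(11/(-12)) = (14*3^(3/2))*(11/(-12)) = (14*(3*√3))*(11*(-1/12)) = (42*√3)*(-11/12) = -77*√3/2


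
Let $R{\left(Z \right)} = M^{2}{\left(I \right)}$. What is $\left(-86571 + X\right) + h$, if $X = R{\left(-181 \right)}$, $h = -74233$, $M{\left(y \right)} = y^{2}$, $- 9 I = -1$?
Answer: $- \frac{1055035043}{6561} \approx -1.608 \cdot 10^{5}$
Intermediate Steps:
$I = \frac{1}{9}$ ($I = \left(- \frac{1}{9}\right) \left(-1\right) = \frac{1}{9} \approx 0.11111$)
$R{\left(Z \right)} = \frac{1}{6561}$ ($R{\left(Z \right)} = \left(\left(\frac{1}{9}\right)^{2}\right)^{2} = \left(\frac{1}{81}\right)^{2} = \frac{1}{6561}$)
$X = \frac{1}{6561} \approx 0.00015242$
$\left(-86571 + X\right) + h = \left(-86571 + \frac{1}{6561}\right) - 74233 = - \frac{567992330}{6561} - 74233 = - \frac{1055035043}{6561}$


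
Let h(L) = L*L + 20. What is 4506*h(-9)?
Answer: 455106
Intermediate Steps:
h(L) = 20 + L² (h(L) = L² + 20 = 20 + L²)
4506*h(-9) = 4506*(20 + (-9)²) = 4506*(20 + 81) = 4506*101 = 455106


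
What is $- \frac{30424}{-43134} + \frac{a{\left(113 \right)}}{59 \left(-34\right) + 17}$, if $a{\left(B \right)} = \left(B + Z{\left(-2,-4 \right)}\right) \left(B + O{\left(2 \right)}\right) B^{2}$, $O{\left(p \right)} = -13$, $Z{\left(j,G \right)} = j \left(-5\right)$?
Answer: $- \frac{28950895096}{366639} \approx -78963.0$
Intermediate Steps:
$Z{\left(j,G \right)} = - 5 j$
$a{\left(B \right)} = B^{2} \left(-13 + B\right) \left(10 + B\right)$ ($a{\left(B \right)} = \left(B - -10\right) \left(B - 13\right) B^{2} = \left(B + 10\right) \left(-13 + B\right) B^{2} = \left(10 + B\right) \left(-13 + B\right) B^{2} = \left(-13 + B\right) \left(10 + B\right) B^{2} = B^{2} \left(-13 + B\right) \left(10 + B\right)$)
$- \frac{30424}{-43134} + \frac{a{\left(113 \right)}}{59 \left(-34\right) + 17} = - \frac{30424}{-43134} + \frac{113^{2} \left(-130 + 113^{2} - 339\right)}{59 \left(-34\right) + 17} = \left(-30424\right) \left(- \frac{1}{43134}\right) + \frac{12769 \left(-130 + 12769 - 339\right)}{-2006 + 17} = \frac{15212}{21567} + \frac{12769 \cdot 12300}{-1989} = \frac{15212}{21567} + 157058700 \left(- \frac{1}{1989}\right) = \frac{15212}{21567} - \frac{52352900}{663} = - \frac{28950895096}{366639}$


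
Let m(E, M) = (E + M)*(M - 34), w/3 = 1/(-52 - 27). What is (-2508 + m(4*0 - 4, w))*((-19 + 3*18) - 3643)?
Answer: 53379050296/6241 ≈ 8.5530e+6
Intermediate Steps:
w = -3/79 (w = 3/(-52 - 27) = 3/(-79) = 3*(-1/79) = -3/79 ≈ -0.037975)
m(E, M) = (-34 + M)*(E + M) (m(E, M) = (E + M)*(-34 + M) = (-34 + M)*(E + M))
(-2508 + m(4*0 - 4, w))*((-19 + 3*18) - 3643) = (-2508 + ((-3/79)**2 - 34*(4*0 - 4) - 34*(-3/79) + (4*0 - 4)*(-3/79)))*((-19 + 3*18) - 3643) = (-2508 + (9/6241 - 34*(0 - 4) + 102/79 + (0 - 4)*(-3/79)))*((-19 + 54) - 3643) = (-2508 + (9/6241 - 34*(-4) + 102/79 - 4*(-3/79)))*(35 - 3643) = (-2508 + (9/6241 + 136 + 102/79 + 12/79))*(-3608) = (-2508 + 857791/6241)*(-3608) = -14794637/6241*(-3608) = 53379050296/6241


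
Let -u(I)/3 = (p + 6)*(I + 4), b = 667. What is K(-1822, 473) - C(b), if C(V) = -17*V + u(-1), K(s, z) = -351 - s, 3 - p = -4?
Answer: 12927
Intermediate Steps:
p = 7 (p = 3 - 1*(-4) = 3 + 4 = 7)
u(I) = -156 - 39*I (u(I) = -3*(7 + 6)*(I + 4) = -39*(4 + I) = -3*(52 + 13*I) = -156 - 39*I)
C(V) = -117 - 17*V (C(V) = -17*V + (-156 - 39*(-1)) = -17*V + (-156 + 39) = -17*V - 117 = -117 - 17*V)
K(-1822, 473) - C(b) = (-351 - 1*(-1822)) - (-117 - 17*667) = (-351 + 1822) - (-117 - 11339) = 1471 - 1*(-11456) = 1471 + 11456 = 12927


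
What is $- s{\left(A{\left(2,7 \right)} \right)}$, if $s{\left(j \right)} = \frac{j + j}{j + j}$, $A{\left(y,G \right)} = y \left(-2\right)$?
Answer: $-1$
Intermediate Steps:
$A{\left(y,G \right)} = - 2 y$
$s{\left(j \right)} = 1$ ($s{\left(j \right)} = \frac{2 j}{2 j} = 2 j \frac{1}{2 j} = 1$)
$- s{\left(A{\left(2,7 \right)} \right)} = \left(-1\right) 1 = -1$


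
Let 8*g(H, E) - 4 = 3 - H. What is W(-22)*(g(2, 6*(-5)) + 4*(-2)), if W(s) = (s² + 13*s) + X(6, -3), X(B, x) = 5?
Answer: -11977/8 ≈ -1497.1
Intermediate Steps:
g(H, E) = 7/8 - H/8 (g(H, E) = ½ + (3 - H)/8 = ½ + (3/8 - H/8) = 7/8 - H/8)
W(s) = 5 + s² + 13*s (W(s) = (s² + 13*s) + 5 = 5 + s² + 13*s)
W(-22)*(g(2, 6*(-5)) + 4*(-2)) = (5 + (-22)² + 13*(-22))*((7/8 - ⅛*2) + 4*(-2)) = (5 + 484 - 286)*((7/8 - ¼) - 8) = 203*(5/8 - 8) = 203*(-59/8) = -11977/8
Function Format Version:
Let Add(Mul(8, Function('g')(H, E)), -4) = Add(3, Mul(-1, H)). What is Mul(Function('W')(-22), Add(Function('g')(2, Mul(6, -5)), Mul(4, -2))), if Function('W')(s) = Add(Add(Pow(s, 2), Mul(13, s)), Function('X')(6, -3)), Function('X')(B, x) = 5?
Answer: Rational(-11977, 8) ≈ -1497.1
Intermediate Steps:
Function('g')(H, E) = Add(Rational(7, 8), Mul(Rational(-1, 8), H)) (Function('g')(H, E) = Add(Rational(1, 2), Mul(Rational(1, 8), Add(3, Mul(-1, H)))) = Add(Rational(1, 2), Add(Rational(3, 8), Mul(Rational(-1, 8), H))) = Add(Rational(7, 8), Mul(Rational(-1, 8), H)))
Function('W')(s) = Add(5, Pow(s, 2), Mul(13, s)) (Function('W')(s) = Add(Add(Pow(s, 2), Mul(13, s)), 5) = Add(5, Pow(s, 2), Mul(13, s)))
Mul(Function('W')(-22), Add(Function('g')(2, Mul(6, -5)), Mul(4, -2))) = Mul(Add(5, Pow(-22, 2), Mul(13, -22)), Add(Add(Rational(7, 8), Mul(Rational(-1, 8), 2)), Mul(4, -2))) = Mul(Add(5, 484, -286), Add(Add(Rational(7, 8), Rational(-1, 4)), -8)) = Mul(203, Add(Rational(5, 8), -8)) = Mul(203, Rational(-59, 8)) = Rational(-11977, 8)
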